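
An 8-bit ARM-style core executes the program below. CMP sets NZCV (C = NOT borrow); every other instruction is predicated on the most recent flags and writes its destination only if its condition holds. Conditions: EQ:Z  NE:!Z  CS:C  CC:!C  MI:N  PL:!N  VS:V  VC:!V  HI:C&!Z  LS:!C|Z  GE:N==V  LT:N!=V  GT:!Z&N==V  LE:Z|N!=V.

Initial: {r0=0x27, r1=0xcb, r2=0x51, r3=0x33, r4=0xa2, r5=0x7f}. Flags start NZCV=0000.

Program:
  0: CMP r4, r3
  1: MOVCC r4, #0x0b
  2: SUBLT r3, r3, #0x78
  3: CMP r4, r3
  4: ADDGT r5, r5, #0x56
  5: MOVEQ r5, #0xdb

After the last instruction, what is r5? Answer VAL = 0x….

0: ✓ CMP  NZCV=0011
1: · MOVCC
2: ✓ SUBLT  r3←0xbb
3: ✓ CMP  NZCV=1000
4: · ADDGT
5: · MOVEQ

VAL = 0x7f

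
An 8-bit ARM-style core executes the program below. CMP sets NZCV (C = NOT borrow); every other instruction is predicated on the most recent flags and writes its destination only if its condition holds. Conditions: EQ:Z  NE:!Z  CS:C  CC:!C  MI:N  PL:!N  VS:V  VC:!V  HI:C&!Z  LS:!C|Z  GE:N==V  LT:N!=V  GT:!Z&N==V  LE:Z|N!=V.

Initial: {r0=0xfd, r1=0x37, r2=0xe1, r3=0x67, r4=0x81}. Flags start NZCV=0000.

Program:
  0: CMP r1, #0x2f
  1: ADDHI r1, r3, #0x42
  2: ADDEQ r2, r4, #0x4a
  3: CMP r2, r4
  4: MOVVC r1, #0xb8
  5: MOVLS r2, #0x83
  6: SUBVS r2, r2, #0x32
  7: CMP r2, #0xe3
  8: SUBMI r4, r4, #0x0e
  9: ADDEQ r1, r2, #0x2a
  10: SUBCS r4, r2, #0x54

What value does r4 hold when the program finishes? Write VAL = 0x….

VAL = 0x73

0: ✓ CMP  NZCV=0010
1: ✓ ADDHI  r1←0xa9
2: · ADDEQ
3: ✓ CMP  NZCV=0010
4: ✓ MOVVC  r1←0xb8
5: · MOVLS
6: · SUBVS
7: ✓ CMP  NZCV=1000
8: ✓ SUBMI  r4←0x73
9: · ADDEQ
10: · SUBCS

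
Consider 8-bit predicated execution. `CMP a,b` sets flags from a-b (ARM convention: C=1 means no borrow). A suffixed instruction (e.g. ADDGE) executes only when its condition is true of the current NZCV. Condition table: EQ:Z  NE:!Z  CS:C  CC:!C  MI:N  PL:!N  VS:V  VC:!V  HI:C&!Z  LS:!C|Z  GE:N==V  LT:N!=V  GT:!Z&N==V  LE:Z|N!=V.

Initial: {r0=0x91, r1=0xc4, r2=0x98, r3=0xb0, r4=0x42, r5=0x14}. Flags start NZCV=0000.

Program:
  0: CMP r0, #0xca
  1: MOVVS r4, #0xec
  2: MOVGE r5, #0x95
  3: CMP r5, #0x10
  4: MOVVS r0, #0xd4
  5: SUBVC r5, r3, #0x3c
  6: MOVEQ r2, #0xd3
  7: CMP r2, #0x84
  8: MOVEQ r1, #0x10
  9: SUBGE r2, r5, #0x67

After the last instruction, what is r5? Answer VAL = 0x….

[0] flags=1000 → (cmp)
[1] flags=1000 VS?F → skip
[2] flags=1000 GE?F → skip
[3] flags=0010 → (cmp)
[4] flags=0010 VS?F → skip
[5] flags=0010 VC?T → r5=0x74
[6] flags=0010 EQ?F → skip
[7] flags=0010 → (cmp)
[8] flags=0010 EQ?F → skip
[9] flags=0010 GE?T → r2=0x0d

VAL = 0x74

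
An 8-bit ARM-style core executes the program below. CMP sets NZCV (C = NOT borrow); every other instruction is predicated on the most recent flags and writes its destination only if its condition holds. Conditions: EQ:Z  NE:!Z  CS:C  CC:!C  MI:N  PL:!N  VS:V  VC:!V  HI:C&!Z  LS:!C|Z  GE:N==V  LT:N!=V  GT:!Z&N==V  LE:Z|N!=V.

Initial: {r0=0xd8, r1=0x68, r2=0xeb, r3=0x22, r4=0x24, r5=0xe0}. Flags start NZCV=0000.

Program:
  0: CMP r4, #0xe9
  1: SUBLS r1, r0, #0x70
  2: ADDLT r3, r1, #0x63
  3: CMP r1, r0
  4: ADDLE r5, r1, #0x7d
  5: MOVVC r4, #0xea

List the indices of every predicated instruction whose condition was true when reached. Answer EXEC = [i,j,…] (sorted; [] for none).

EXEC = [1]

[0] flags=0000 → (cmp)
[1] flags=0000 LS?T → r1=0x68
[2] flags=0000 LT?F → skip
[3] flags=1001 → (cmp)
[4] flags=1001 LE?F → skip
[5] flags=1001 VC?F → skip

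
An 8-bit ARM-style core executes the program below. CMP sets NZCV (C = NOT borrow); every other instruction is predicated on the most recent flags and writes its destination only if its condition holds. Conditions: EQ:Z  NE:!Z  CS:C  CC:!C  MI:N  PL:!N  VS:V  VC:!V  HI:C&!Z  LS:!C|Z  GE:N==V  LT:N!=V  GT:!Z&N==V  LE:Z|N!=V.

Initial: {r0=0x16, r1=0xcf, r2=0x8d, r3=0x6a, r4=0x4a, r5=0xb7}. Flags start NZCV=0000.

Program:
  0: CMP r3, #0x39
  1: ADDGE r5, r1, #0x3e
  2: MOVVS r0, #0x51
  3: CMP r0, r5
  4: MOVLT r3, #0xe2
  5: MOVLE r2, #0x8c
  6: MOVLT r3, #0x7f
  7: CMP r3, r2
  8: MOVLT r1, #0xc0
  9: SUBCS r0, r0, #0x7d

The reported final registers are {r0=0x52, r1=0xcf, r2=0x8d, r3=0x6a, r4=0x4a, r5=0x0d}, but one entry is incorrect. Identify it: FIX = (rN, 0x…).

0: ✓ CMP  NZCV=0010
1: ✓ ADDGE  r5←0x0d
2: · MOVVS
3: ✓ CMP  NZCV=0010
4: · MOVLT
5: · MOVLE
6: · MOVLT
7: ✓ CMP  NZCV=1001
8: · MOVLT
9: · SUBCS

FIX = (r0, 0x16)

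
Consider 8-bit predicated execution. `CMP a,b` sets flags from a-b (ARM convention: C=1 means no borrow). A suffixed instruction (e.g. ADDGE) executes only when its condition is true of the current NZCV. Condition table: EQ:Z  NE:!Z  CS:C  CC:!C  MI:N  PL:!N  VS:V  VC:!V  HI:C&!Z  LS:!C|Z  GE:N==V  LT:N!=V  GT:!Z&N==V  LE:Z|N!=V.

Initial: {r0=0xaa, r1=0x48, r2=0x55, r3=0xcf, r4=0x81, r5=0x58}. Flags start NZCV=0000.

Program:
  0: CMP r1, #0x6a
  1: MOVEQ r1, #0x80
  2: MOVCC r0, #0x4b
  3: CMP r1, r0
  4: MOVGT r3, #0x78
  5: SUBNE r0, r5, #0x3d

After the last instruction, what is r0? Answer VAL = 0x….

[0] flags=1000 → (cmp)
[1] flags=1000 EQ?F → skip
[2] flags=1000 CC?T → r0=0x4b
[3] flags=1000 → (cmp)
[4] flags=1000 GT?F → skip
[5] flags=1000 NE?T → r0=0x1b

VAL = 0x1b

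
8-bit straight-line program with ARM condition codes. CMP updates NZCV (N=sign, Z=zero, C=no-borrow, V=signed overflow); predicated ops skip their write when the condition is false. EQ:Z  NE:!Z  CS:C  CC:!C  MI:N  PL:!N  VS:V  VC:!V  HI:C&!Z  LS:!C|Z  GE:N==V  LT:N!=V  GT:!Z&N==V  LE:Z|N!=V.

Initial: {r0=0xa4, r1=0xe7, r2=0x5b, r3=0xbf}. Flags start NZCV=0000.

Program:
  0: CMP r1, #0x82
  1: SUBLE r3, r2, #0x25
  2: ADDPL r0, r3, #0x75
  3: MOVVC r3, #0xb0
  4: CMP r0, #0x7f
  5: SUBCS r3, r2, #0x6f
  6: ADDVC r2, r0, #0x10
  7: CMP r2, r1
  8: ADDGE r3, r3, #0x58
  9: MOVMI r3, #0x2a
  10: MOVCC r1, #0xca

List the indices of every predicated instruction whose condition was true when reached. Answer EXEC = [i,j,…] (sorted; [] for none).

EXEC = [2,3,6,8,10]

0: ✓ CMP  NZCV=0010
1: · SUBLE
2: ✓ ADDPL  r0←0x34
3: ✓ MOVVC  r3←0xb0
4: ✓ CMP  NZCV=1000
5: · SUBCS
6: ✓ ADDVC  r2←0x44
7: ✓ CMP  NZCV=0000
8: ✓ ADDGE  r3←0x08
9: · MOVMI
10: ✓ MOVCC  r1←0xca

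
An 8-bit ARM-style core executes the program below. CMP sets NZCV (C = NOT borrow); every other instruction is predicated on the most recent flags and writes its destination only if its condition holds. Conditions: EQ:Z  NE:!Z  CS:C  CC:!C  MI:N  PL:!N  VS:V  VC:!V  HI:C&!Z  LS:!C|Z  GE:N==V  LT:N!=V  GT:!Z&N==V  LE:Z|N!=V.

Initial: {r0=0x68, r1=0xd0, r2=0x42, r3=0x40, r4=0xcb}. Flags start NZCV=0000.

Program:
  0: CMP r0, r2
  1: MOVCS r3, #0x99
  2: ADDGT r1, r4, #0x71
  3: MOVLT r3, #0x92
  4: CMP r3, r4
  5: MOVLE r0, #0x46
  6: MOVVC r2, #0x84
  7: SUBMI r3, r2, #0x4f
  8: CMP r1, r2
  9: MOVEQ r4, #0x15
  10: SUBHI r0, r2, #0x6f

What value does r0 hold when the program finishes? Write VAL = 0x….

0: ✓ CMP  NZCV=0010
1: ✓ MOVCS  r3←0x99
2: ✓ ADDGT  r1←0x3c
3: · MOVLT
4: ✓ CMP  NZCV=1000
5: ✓ MOVLE  r0←0x46
6: ✓ MOVVC  r2←0x84
7: ✓ SUBMI  r3←0x35
8: ✓ CMP  NZCV=1001
9: · MOVEQ
10: · SUBHI

VAL = 0x46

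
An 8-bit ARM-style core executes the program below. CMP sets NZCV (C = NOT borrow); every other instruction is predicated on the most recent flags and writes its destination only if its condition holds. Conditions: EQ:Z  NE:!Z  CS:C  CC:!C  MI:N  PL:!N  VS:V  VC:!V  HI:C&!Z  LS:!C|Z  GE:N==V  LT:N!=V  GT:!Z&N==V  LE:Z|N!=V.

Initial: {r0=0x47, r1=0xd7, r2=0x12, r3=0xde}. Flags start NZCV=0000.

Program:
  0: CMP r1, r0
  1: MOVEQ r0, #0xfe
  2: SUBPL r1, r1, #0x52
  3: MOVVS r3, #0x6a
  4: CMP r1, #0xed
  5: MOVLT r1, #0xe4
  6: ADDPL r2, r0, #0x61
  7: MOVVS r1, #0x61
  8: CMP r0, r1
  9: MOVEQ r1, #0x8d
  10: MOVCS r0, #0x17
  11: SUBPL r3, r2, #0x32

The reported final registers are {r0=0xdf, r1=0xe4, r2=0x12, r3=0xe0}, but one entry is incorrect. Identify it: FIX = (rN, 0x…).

FIX = (r0, 0x47)

[0] flags=1010 → (cmp)
[1] flags=1010 EQ?F → skip
[2] flags=1010 PL?F → skip
[3] flags=1010 VS?F → skip
[4] flags=1000 → (cmp)
[5] flags=1000 LT?T → r1=0xe4
[6] flags=1000 PL?F → skip
[7] flags=1000 VS?F → skip
[8] flags=0000 → (cmp)
[9] flags=0000 EQ?F → skip
[10] flags=0000 CS?F → skip
[11] flags=0000 PL?T → r3=0xe0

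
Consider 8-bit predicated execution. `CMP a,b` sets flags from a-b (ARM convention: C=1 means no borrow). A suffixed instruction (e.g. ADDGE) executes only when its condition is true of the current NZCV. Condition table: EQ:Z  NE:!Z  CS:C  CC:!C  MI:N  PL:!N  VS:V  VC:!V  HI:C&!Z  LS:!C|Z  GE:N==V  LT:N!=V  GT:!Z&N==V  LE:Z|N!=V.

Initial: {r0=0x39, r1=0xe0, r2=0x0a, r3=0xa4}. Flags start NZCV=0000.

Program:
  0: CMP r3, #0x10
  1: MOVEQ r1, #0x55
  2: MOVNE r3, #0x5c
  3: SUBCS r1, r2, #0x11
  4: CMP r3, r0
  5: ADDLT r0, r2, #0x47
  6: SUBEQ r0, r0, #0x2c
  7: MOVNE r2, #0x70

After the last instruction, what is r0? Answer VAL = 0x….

VAL = 0x39

0: ✓ CMP  NZCV=1010
1: · MOVEQ
2: ✓ MOVNE  r3←0x5c
3: ✓ SUBCS  r1←0xf9
4: ✓ CMP  NZCV=0010
5: · ADDLT
6: · SUBEQ
7: ✓ MOVNE  r2←0x70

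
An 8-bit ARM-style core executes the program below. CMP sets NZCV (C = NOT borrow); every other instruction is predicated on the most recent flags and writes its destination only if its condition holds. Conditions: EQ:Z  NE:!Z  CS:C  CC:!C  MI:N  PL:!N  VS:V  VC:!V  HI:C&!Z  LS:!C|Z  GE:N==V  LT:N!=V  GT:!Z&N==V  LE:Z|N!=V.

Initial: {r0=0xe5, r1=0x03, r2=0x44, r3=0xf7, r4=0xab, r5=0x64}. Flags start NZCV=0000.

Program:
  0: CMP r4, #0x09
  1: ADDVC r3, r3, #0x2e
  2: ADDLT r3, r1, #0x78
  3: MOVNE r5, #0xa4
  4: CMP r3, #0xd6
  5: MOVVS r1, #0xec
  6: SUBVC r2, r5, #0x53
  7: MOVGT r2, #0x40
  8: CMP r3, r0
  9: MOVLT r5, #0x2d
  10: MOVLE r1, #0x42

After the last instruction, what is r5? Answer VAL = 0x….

VAL = 0xa4

[0] flags=1010 → (cmp)
[1] flags=1010 VC?T → r3=0x25
[2] flags=1010 LT?T → r3=0x7b
[3] flags=1010 NE?T → r5=0xa4
[4] flags=1001 → (cmp)
[5] flags=1001 VS?T → r1=0xec
[6] flags=1001 VC?F → skip
[7] flags=1001 GT?T → r2=0x40
[8] flags=1001 → (cmp)
[9] flags=1001 LT?F → skip
[10] flags=1001 LE?F → skip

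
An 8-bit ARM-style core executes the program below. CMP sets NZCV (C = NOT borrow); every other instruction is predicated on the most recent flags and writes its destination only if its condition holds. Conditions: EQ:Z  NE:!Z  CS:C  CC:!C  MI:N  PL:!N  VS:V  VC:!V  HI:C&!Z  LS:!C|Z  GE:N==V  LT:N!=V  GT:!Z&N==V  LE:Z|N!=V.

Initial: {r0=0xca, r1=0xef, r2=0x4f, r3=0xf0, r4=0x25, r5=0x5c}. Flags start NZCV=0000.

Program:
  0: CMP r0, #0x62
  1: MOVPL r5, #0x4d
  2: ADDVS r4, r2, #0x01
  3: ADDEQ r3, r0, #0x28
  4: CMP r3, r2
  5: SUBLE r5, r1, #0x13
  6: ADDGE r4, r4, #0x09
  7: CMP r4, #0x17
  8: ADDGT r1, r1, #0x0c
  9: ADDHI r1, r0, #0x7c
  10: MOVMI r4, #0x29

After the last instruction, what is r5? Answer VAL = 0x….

[0] flags=0011 → (cmp)
[1] flags=0011 PL?T → r5=0x4d
[2] flags=0011 VS?T → r4=0x50
[3] flags=0011 EQ?F → skip
[4] flags=1010 → (cmp)
[5] flags=1010 LE?T → r5=0xdc
[6] flags=1010 GE?F → skip
[7] flags=0010 → (cmp)
[8] flags=0010 GT?T → r1=0xfb
[9] flags=0010 HI?T → r1=0x46
[10] flags=0010 MI?F → skip

VAL = 0xdc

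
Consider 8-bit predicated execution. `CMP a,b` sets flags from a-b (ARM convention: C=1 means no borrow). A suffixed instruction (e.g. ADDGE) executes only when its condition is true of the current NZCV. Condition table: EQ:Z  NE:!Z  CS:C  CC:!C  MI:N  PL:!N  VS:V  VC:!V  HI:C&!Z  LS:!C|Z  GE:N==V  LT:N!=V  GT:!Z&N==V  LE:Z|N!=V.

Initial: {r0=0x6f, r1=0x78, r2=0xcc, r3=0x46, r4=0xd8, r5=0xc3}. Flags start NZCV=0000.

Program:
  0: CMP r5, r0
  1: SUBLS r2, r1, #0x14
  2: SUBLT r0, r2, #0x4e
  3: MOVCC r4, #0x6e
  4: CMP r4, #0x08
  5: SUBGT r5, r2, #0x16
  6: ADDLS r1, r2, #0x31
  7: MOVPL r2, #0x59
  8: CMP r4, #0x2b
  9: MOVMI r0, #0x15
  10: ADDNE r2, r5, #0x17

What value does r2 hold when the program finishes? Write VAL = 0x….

VAL = 0xda

[0] flags=0011 → (cmp)
[1] flags=0011 LS?F → skip
[2] flags=0011 LT?T → r0=0x7e
[3] flags=0011 CC?F → skip
[4] flags=1010 → (cmp)
[5] flags=1010 GT?F → skip
[6] flags=1010 LS?F → skip
[7] flags=1010 PL?F → skip
[8] flags=1010 → (cmp)
[9] flags=1010 MI?T → r0=0x15
[10] flags=1010 NE?T → r2=0xda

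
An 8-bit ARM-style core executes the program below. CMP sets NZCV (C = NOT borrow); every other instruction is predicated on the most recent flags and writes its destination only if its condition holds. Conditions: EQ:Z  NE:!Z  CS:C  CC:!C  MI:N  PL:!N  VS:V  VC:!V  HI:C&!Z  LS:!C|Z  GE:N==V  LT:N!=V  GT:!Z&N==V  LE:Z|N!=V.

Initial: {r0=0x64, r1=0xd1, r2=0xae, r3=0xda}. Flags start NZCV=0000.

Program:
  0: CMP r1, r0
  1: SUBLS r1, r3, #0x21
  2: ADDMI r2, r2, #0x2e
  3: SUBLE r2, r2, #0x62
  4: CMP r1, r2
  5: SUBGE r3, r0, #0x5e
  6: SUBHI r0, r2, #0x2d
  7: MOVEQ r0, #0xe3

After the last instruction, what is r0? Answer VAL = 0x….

[0] flags=0011 → (cmp)
[1] flags=0011 LS?F → skip
[2] flags=0011 MI?F → skip
[3] flags=0011 LE?T → r2=0x4c
[4] flags=1010 → (cmp)
[5] flags=1010 GE?F → skip
[6] flags=1010 HI?T → r0=0x1f
[7] flags=1010 EQ?F → skip

VAL = 0x1f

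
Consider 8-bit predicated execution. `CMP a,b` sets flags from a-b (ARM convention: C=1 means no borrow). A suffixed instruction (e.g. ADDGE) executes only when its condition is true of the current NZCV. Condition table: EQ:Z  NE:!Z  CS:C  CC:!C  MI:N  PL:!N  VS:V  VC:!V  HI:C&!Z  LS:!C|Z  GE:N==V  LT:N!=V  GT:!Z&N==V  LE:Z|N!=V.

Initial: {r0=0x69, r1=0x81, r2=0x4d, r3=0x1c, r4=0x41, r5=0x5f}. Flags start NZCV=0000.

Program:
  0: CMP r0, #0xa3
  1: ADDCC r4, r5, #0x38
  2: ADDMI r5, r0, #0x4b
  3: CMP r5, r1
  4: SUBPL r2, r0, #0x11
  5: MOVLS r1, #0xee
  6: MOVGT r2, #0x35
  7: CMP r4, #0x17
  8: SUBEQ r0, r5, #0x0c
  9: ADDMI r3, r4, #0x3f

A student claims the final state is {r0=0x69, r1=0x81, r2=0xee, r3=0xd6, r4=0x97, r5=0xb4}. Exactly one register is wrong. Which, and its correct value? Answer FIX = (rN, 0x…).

[0] flags=1001 → (cmp)
[1] flags=1001 CC?T → r4=0x97
[2] flags=1001 MI?T → r5=0xb4
[3] flags=0010 → (cmp)
[4] flags=0010 PL?T → r2=0x58
[5] flags=0010 LS?F → skip
[6] flags=0010 GT?T → r2=0x35
[7] flags=1010 → (cmp)
[8] flags=1010 EQ?F → skip
[9] flags=1010 MI?T → r3=0xd6

FIX = (r2, 0x35)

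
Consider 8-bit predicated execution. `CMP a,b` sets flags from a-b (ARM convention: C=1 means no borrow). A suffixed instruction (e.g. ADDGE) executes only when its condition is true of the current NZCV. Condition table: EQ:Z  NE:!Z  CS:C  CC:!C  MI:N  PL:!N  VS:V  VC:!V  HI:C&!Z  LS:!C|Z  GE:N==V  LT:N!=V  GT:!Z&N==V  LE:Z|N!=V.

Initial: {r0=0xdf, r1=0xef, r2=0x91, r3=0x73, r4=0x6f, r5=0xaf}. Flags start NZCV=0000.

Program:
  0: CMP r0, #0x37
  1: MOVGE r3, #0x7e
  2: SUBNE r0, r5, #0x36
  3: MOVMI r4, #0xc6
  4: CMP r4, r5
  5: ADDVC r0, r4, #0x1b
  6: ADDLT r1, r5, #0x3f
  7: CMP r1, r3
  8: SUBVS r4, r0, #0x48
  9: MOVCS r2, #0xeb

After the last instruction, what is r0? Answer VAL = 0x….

VAL = 0xe1

0: ✓ CMP  NZCV=1010
1: · MOVGE
2: ✓ SUBNE  r0←0x79
3: ✓ MOVMI  r4←0xc6
4: ✓ CMP  NZCV=0010
5: ✓ ADDVC  r0←0xe1
6: · ADDLT
7: ✓ CMP  NZCV=0011
8: ✓ SUBVS  r4←0x99
9: ✓ MOVCS  r2←0xeb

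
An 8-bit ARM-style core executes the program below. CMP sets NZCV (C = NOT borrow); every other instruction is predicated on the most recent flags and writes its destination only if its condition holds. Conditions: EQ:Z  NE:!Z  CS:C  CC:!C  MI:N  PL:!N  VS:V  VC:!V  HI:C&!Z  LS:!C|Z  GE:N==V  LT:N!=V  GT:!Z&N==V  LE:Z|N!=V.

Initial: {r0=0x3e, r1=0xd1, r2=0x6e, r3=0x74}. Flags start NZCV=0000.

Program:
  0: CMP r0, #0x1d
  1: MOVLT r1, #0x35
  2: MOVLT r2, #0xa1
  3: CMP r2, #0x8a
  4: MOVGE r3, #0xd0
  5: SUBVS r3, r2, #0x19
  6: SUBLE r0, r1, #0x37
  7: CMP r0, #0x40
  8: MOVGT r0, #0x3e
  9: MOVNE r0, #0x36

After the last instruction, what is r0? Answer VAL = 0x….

VAL = 0x36

[0] flags=0010 → (cmp)
[1] flags=0010 LT?F → skip
[2] flags=0010 LT?F → skip
[3] flags=1001 → (cmp)
[4] flags=1001 GE?T → r3=0xd0
[5] flags=1001 VS?T → r3=0x55
[6] flags=1001 LE?F → skip
[7] flags=1000 → (cmp)
[8] flags=1000 GT?F → skip
[9] flags=1000 NE?T → r0=0x36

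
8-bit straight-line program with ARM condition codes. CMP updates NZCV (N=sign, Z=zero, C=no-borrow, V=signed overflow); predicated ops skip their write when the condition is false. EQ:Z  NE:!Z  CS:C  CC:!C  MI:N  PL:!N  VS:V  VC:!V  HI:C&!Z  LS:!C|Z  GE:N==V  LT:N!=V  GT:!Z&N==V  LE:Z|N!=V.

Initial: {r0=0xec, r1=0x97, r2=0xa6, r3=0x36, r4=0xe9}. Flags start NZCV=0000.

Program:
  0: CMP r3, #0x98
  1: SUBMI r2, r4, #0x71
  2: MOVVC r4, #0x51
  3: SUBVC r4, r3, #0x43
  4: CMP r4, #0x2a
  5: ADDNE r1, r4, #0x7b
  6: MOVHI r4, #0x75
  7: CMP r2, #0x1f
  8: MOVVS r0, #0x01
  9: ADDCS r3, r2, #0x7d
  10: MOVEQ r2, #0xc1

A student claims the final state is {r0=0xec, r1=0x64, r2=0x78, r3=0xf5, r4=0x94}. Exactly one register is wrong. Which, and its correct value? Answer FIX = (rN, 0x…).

[0] flags=1001 → (cmp)
[1] flags=1001 MI?T → r2=0x78
[2] flags=1001 VC?F → skip
[3] flags=1001 VC?F → skip
[4] flags=1010 → (cmp)
[5] flags=1010 NE?T → r1=0x64
[6] flags=1010 HI?T → r4=0x75
[7] flags=0010 → (cmp)
[8] flags=0010 VS?F → skip
[9] flags=0010 CS?T → r3=0xf5
[10] flags=0010 EQ?F → skip

FIX = (r4, 0x75)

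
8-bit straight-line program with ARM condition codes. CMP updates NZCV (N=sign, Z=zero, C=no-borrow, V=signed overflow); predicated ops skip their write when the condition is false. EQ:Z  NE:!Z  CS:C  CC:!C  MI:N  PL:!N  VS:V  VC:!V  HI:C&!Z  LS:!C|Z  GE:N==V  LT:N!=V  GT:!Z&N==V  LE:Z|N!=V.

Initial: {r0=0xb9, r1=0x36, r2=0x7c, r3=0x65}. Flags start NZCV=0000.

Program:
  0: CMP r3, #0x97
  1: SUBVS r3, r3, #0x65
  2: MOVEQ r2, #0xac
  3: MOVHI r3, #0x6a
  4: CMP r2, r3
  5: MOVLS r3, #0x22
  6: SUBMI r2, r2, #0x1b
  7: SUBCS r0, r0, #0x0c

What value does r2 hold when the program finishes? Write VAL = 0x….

VAL = 0x7c

0: ✓ CMP  NZCV=1001
1: ✓ SUBVS  r3←0x00
2: · MOVEQ
3: · MOVHI
4: ✓ CMP  NZCV=0010
5: · MOVLS
6: · SUBMI
7: ✓ SUBCS  r0←0xad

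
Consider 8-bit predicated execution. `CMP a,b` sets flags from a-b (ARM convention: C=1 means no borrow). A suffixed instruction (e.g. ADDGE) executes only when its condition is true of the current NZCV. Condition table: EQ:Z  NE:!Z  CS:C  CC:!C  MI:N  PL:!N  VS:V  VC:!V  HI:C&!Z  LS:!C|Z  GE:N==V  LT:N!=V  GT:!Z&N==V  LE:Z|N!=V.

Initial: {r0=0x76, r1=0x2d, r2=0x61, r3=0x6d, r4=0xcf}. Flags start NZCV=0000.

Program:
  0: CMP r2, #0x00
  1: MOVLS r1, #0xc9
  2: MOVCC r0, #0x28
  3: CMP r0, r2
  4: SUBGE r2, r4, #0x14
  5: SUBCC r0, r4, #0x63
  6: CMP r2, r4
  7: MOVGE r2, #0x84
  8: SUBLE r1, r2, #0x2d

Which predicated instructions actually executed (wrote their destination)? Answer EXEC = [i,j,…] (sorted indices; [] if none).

[0] flags=0010 → (cmp)
[1] flags=0010 LS?F → skip
[2] flags=0010 CC?F → skip
[3] flags=0010 → (cmp)
[4] flags=0010 GE?T → r2=0xbb
[5] flags=0010 CC?F → skip
[6] flags=1000 → (cmp)
[7] flags=1000 GE?F → skip
[8] flags=1000 LE?T → r1=0x8e

EXEC = [4,8]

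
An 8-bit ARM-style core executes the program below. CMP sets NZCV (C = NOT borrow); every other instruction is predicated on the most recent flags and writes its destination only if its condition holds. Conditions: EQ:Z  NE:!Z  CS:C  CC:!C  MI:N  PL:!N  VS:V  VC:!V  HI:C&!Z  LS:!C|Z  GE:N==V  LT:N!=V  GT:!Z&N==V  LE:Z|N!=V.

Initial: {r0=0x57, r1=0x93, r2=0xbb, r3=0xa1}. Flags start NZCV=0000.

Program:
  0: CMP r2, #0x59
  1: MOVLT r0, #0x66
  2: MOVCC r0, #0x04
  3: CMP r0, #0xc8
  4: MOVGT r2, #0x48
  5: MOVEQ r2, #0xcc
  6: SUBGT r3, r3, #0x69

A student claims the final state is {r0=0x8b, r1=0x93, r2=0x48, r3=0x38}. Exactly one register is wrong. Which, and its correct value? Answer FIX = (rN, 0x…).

[0] flags=0011 → (cmp)
[1] flags=0011 LT?T → r0=0x66
[2] flags=0011 CC?F → skip
[3] flags=1001 → (cmp)
[4] flags=1001 GT?T → r2=0x48
[5] flags=1001 EQ?F → skip
[6] flags=1001 GT?T → r3=0x38

FIX = (r0, 0x66)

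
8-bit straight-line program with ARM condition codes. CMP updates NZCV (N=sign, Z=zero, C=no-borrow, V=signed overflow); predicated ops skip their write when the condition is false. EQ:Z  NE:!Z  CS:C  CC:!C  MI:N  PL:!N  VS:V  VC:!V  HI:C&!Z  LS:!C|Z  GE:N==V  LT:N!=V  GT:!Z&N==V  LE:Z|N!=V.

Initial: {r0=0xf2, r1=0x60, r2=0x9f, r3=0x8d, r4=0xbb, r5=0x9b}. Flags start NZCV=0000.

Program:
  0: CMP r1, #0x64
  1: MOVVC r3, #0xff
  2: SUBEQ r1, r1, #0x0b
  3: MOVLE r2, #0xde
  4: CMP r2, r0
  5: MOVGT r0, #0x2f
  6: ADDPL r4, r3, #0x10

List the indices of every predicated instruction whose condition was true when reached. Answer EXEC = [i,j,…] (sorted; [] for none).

EXEC = [1,3]

[0] flags=1000 → (cmp)
[1] flags=1000 VC?T → r3=0xff
[2] flags=1000 EQ?F → skip
[3] flags=1000 LE?T → r2=0xde
[4] flags=1000 → (cmp)
[5] flags=1000 GT?F → skip
[6] flags=1000 PL?F → skip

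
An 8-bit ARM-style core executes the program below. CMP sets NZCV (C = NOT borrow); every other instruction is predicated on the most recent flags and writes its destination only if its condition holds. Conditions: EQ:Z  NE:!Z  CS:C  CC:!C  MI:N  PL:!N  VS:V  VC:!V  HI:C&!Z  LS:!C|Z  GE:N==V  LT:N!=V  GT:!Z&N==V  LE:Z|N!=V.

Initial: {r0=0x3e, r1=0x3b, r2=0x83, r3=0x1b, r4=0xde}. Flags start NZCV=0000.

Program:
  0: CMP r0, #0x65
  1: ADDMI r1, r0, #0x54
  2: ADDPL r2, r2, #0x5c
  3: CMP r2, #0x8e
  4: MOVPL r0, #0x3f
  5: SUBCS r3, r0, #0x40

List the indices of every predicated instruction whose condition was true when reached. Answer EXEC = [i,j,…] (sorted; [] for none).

EXEC = [1]

[0] flags=1000 → (cmp)
[1] flags=1000 MI?T → r1=0x92
[2] flags=1000 PL?F → skip
[3] flags=1000 → (cmp)
[4] flags=1000 PL?F → skip
[5] flags=1000 CS?F → skip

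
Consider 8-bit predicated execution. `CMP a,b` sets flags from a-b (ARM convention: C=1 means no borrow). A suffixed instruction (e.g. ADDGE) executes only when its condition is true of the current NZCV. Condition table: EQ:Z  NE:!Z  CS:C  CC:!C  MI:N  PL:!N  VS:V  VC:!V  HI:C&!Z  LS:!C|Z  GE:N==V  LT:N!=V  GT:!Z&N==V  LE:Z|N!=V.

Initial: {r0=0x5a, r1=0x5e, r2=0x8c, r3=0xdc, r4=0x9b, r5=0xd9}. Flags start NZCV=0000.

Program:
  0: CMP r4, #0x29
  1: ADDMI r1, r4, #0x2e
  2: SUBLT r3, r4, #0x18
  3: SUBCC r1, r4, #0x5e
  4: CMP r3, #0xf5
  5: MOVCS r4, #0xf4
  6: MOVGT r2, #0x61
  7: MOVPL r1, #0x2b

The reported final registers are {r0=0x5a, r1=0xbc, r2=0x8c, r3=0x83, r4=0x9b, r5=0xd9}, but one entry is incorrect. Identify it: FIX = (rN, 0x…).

FIX = (r1, 0x5e)

[0] flags=0011 → (cmp)
[1] flags=0011 MI?F → skip
[2] flags=0011 LT?T → r3=0x83
[3] flags=0011 CC?F → skip
[4] flags=1000 → (cmp)
[5] flags=1000 CS?F → skip
[6] flags=1000 GT?F → skip
[7] flags=1000 PL?F → skip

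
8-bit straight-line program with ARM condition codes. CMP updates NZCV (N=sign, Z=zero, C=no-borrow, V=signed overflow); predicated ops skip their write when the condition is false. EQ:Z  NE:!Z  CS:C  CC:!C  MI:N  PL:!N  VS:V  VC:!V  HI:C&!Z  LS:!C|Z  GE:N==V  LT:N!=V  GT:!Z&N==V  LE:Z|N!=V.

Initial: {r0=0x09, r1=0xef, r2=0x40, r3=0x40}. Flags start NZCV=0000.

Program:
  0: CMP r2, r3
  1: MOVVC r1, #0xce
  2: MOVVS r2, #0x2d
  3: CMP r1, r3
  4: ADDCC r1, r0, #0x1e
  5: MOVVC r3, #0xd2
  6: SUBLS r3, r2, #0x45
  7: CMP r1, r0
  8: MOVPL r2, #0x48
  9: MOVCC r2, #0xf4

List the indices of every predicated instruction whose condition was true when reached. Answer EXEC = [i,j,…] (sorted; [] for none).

EXEC = [1,5]

0: ✓ CMP  NZCV=0110
1: ✓ MOVVC  r1←0xce
2: · MOVVS
3: ✓ CMP  NZCV=1010
4: · ADDCC
5: ✓ MOVVC  r3←0xd2
6: · SUBLS
7: ✓ CMP  NZCV=1010
8: · MOVPL
9: · MOVCC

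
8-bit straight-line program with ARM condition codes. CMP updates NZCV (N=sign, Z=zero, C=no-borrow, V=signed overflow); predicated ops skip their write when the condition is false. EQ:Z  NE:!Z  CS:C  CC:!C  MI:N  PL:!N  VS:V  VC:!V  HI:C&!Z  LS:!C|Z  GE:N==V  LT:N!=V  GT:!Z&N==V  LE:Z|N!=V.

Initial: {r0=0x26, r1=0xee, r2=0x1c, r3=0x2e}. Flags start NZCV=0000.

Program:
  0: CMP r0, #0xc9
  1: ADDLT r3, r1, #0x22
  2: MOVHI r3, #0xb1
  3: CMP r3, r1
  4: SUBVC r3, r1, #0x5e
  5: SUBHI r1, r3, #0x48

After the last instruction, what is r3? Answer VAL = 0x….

VAL = 0x90

0: ✓ CMP  NZCV=0000
1: · ADDLT
2: · MOVHI
3: ✓ CMP  NZCV=0000
4: ✓ SUBVC  r3←0x90
5: · SUBHI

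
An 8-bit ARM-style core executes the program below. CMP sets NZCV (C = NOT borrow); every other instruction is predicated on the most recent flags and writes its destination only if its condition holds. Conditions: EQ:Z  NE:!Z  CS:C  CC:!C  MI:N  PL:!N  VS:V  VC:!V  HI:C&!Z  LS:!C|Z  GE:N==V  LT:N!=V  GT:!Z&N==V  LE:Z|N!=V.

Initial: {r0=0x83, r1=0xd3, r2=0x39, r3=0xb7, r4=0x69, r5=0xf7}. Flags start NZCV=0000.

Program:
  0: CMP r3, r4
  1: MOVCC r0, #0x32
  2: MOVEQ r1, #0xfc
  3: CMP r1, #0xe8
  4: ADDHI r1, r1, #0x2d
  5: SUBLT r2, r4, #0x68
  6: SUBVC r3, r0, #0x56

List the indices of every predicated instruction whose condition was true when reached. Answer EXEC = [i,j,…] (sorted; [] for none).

EXEC = [5,6]

0: ✓ CMP  NZCV=0011
1: · MOVCC
2: · MOVEQ
3: ✓ CMP  NZCV=1000
4: · ADDHI
5: ✓ SUBLT  r2←0x01
6: ✓ SUBVC  r3←0x2d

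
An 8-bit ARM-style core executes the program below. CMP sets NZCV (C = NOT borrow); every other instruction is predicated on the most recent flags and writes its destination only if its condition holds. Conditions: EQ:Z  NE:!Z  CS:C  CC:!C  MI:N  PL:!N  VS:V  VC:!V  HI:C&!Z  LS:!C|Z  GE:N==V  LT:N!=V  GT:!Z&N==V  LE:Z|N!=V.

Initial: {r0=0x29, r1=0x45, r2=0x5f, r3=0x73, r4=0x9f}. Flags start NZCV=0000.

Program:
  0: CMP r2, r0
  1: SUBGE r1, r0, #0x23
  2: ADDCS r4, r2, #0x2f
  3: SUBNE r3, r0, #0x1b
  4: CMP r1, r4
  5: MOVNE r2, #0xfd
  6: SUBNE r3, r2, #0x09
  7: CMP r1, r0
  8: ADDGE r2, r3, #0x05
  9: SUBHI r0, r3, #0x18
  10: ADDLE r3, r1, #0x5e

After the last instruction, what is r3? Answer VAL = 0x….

[0] flags=0010 → (cmp)
[1] flags=0010 GE?T → r1=0x06
[2] flags=0010 CS?T → r4=0x8e
[3] flags=0010 NE?T → r3=0x0e
[4] flags=0000 → (cmp)
[5] flags=0000 NE?T → r2=0xfd
[6] flags=0000 NE?T → r3=0xf4
[7] flags=1000 → (cmp)
[8] flags=1000 GE?F → skip
[9] flags=1000 HI?F → skip
[10] flags=1000 LE?T → r3=0x64

VAL = 0x64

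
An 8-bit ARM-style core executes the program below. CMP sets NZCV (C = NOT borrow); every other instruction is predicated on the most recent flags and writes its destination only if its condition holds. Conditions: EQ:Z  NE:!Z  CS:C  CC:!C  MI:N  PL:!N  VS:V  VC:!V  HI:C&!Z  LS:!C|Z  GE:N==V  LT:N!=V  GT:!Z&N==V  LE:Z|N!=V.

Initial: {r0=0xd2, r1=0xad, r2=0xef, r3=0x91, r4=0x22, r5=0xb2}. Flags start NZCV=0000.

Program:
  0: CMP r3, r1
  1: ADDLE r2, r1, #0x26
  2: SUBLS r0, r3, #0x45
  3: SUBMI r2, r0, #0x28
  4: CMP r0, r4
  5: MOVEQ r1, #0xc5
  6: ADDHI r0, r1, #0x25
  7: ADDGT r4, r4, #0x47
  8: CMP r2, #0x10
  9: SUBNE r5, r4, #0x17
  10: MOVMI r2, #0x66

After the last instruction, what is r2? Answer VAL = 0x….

0: ✓ CMP  NZCV=1000
1: ✓ ADDLE  r2←0xd3
2: ✓ SUBLS  r0←0x4c
3: ✓ SUBMI  r2←0x24
4: ✓ CMP  NZCV=0010
5: · MOVEQ
6: ✓ ADDHI  r0←0xd2
7: ✓ ADDGT  r4←0x69
8: ✓ CMP  NZCV=0010
9: ✓ SUBNE  r5←0x52
10: · MOVMI

VAL = 0x24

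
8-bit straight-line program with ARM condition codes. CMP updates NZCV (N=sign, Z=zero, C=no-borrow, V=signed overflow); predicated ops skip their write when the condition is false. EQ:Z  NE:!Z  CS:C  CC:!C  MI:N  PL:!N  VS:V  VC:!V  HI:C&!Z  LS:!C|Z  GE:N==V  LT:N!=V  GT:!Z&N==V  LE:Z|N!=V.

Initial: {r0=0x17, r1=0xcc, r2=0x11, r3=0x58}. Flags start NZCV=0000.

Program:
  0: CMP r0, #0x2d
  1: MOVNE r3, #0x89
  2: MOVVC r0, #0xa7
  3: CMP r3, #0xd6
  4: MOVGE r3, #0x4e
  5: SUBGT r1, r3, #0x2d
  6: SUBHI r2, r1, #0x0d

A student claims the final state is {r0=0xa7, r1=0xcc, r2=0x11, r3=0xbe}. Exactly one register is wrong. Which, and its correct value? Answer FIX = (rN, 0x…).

[0] flags=1000 → (cmp)
[1] flags=1000 NE?T → r3=0x89
[2] flags=1000 VC?T → r0=0xa7
[3] flags=1000 → (cmp)
[4] flags=1000 GE?F → skip
[5] flags=1000 GT?F → skip
[6] flags=1000 HI?F → skip

FIX = (r3, 0x89)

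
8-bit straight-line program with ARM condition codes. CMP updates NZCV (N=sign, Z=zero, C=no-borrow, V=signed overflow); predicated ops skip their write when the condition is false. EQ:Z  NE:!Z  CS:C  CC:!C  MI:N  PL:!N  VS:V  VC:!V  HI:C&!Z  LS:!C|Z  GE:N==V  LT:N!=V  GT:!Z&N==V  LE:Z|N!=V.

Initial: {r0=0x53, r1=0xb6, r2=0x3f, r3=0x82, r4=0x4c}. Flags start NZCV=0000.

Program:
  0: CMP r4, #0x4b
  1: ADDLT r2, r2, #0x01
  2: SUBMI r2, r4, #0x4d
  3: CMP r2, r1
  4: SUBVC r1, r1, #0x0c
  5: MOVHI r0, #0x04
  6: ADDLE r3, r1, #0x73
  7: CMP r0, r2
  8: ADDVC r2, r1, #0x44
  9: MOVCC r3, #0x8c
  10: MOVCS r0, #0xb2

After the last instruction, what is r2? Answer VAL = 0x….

VAL = 0xfa

[0] flags=0010 → (cmp)
[1] flags=0010 LT?F → skip
[2] flags=0010 MI?F → skip
[3] flags=1001 → (cmp)
[4] flags=1001 VC?F → skip
[5] flags=1001 HI?F → skip
[6] flags=1001 LE?F → skip
[7] flags=0010 → (cmp)
[8] flags=0010 VC?T → r2=0xfa
[9] flags=0010 CC?F → skip
[10] flags=0010 CS?T → r0=0xb2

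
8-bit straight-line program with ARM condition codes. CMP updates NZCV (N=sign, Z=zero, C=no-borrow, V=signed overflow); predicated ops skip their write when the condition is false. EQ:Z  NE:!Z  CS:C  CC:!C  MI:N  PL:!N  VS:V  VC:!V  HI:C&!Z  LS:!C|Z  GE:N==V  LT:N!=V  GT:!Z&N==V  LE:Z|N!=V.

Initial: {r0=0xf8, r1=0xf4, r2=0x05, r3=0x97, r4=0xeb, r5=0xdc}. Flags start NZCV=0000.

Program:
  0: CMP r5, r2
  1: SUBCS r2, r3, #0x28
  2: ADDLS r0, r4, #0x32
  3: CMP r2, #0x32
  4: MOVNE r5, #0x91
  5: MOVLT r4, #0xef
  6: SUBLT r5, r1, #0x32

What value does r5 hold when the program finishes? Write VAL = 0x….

VAL = 0x91

[0] flags=1010 → (cmp)
[1] flags=1010 CS?T → r2=0x6f
[2] flags=1010 LS?F → skip
[3] flags=0010 → (cmp)
[4] flags=0010 NE?T → r5=0x91
[5] flags=0010 LT?F → skip
[6] flags=0010 LT?F → skip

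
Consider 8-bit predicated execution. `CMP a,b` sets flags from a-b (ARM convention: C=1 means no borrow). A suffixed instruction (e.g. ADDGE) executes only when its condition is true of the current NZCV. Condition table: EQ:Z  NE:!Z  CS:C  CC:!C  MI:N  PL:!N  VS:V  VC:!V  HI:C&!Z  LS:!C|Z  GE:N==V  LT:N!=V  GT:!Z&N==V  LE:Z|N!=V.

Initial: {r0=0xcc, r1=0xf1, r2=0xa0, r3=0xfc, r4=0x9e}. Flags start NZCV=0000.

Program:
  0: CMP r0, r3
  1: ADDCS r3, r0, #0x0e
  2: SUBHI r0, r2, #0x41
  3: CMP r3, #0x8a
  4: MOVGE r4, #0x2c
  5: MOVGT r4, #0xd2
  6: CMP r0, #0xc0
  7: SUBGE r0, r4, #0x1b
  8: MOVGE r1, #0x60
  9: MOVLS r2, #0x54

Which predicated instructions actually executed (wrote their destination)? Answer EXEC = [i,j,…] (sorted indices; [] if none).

EXEC = [4,5,7,8]

[0] flags=1000 → (cmp)
[1] flags=1000 CS?F → skip
[2] flags=1000 HI?F → skip
[3] flags=0010 → (cmp)
[4] flags=0010 GE?T → r4=0x2c
[5] flags=0010 GT?T → r4=0xd2
[6] flags=0010 → (cmp)
[7] flags=0010 GE?T → r0=0xb7
[8] flags=0010 GE?T → r1=0x60
[9] flags=0010 LS?F → skip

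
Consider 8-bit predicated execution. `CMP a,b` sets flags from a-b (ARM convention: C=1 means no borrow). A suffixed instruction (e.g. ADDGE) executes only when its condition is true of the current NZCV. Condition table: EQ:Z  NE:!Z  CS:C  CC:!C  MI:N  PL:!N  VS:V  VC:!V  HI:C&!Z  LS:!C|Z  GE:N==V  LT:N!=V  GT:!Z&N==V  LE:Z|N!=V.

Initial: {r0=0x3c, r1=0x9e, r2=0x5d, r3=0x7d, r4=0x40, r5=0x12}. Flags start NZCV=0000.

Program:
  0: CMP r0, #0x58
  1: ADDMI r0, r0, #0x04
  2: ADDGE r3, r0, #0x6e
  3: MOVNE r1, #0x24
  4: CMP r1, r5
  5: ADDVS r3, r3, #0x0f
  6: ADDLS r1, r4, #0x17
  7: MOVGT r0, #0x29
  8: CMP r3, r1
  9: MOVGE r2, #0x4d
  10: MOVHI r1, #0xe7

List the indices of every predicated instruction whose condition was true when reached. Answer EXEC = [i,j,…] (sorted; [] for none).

[0] flags=1000 → (cmp)
[1] flags=1000 MI?T → r0=0x40
[2] flags=1000 GE?F → skip
[3] flags=1000 NE?T → r1=0x24
[4] flags=0010 → (cmp)
[5] flags=0010 VS?F → skip
[6] flags=0010 LS?F → skip
[7] flags=0010 GT?T → r0=0x29
[8] flags=0010 → (cmp)
[9] flags=0010 GE?T → r2=0x4d
[10] flags=0010 HI?T → r1=0xe7

EXEC = [1,3,7,9,10]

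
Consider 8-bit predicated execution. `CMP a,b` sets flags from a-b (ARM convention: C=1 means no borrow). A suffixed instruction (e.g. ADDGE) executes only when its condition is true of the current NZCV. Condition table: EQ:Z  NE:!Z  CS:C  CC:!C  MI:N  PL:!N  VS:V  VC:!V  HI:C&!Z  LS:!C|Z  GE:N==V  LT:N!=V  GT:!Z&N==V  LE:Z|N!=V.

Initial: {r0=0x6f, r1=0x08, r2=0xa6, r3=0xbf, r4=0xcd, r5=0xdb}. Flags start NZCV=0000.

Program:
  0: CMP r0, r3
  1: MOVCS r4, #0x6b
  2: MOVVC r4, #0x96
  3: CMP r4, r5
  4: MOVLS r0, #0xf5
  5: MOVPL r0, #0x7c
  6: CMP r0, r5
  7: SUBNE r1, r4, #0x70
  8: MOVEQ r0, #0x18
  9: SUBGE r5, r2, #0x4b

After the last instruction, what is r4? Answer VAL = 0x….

VAL = 0xcd

0: ✓ CMP  NZCV=1001
1: · MOVCS
2: · MOVVC
3: ✓ CMP  NZCV=1000
4: ✓ MOVLS  r0←0xf5
5: · MOVPL
6: ✓ CMP  NZCV=0010
7: ✓ SUBNE  r1←0x5d
8: · MOVEQ
9: ✓ SUBGE  r5←0x5b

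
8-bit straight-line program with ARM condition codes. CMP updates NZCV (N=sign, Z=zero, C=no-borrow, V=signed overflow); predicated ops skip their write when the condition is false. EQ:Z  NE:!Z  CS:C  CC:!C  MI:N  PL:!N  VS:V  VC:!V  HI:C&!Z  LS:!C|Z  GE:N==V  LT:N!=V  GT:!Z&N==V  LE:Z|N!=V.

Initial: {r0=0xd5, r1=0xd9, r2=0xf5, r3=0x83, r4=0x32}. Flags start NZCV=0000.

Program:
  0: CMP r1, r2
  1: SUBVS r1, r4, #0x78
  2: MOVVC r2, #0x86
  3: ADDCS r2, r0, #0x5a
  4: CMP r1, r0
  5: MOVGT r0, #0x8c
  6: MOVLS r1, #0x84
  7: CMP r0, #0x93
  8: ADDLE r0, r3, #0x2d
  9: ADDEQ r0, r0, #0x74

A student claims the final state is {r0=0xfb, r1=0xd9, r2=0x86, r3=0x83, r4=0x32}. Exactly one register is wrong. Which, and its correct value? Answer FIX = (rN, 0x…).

0: ✓ CMP  NZCV=1000
1: · SUBVS
2: ✓ MOVVC  r2←0x86
3: · ADDCS
4: ✓ CMP  NZCV=0010
5: ✓ MOVGT  r0←0x8c
6: · MOVLS
7: ✓ CMP  NZCV=1000
8: ✓ ADDLE  r0←0xb0
9: · ADDEQ

FIX = (r0, 0xb0)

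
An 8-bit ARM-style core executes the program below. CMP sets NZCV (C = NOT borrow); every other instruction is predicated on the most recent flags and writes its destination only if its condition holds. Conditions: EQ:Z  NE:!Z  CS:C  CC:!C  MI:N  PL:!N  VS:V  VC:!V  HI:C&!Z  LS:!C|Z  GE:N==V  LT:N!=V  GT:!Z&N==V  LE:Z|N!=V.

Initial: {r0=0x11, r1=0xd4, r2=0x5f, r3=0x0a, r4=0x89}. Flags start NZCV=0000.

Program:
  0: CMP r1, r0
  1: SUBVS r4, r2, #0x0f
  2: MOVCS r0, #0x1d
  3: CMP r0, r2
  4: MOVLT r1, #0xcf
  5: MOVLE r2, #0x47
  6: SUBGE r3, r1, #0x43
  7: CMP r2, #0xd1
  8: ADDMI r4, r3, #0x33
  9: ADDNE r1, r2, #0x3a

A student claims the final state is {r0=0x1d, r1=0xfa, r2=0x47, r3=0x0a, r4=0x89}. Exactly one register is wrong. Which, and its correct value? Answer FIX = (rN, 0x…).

0: ✓ CMP  NZCV=1010
1: · SUBVS
2: ✓ MOVCS  r0←0x1d
3: ✓ CMP  NZCV=1000
4: ✓ MOVLT  r1←0xcf
5: ✓ MOVLE  r2←0x47
6: · SUBGE
7: ✓ CMP  NZCV=0000
8: · ADDMI
9: ✓ ADDNE  r1←0x81

FIX = (r1, 0x81)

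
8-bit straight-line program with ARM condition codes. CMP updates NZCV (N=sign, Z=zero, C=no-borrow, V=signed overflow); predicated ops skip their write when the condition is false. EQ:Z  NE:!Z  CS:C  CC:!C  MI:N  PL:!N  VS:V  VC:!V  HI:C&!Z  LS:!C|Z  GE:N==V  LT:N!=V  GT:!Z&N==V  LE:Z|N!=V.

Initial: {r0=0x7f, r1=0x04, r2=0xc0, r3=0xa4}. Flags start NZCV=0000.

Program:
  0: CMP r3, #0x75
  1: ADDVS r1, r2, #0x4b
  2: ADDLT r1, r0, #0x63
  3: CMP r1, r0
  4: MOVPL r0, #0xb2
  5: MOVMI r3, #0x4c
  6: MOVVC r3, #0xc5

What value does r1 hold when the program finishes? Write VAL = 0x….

0: ✓ CMP  NZCV=0011
1: ✓ ADDVS  r1←0x0b
2: ✓ ADDLT  r1←0xe2
3: ✓ CMP  NZCV=0011
4: ✓ MOVPL  r0←0xb2
5: · MOVMI
6: · MOVVC

VAL = 0xe2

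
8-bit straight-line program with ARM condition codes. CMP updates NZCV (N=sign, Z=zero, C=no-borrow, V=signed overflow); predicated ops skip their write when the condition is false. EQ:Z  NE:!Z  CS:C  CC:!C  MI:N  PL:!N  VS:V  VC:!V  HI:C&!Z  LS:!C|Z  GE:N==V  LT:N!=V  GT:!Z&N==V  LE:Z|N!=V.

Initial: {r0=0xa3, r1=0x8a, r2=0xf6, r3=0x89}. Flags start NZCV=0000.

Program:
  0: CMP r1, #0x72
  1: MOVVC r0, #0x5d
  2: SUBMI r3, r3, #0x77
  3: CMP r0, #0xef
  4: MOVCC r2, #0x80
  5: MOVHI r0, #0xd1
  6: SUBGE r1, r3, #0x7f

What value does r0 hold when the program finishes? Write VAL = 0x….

0: ✓ CMP  NZCV=0011
1: · MOVVC
2: · SUBMI
3: ✓ CMP  NZCV=1000
4: ✓ MOVCC  r2←0x80
5: · MOVHI
6: · SUBGE

VAL = 0xa3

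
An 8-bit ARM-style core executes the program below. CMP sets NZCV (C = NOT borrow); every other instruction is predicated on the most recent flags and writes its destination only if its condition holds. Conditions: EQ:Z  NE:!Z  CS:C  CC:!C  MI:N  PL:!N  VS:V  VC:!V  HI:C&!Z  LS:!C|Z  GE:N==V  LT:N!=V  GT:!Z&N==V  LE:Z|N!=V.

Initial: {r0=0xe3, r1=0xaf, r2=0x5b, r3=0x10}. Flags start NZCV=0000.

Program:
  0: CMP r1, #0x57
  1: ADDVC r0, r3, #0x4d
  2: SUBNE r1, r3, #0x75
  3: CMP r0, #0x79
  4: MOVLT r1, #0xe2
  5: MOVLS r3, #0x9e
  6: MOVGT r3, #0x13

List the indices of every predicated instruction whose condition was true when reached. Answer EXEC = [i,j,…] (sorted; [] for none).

0: ✓ CMP  NZCV=0011
1: · ADDVC
2: ✓ SUBNE  r1←0x9b
3: ✓ CMP  NZCV=0011
4: ✓ MOVLT  r1←0xe2
5: · MOVLS
6: · MOVGT

EXEC = [2,4]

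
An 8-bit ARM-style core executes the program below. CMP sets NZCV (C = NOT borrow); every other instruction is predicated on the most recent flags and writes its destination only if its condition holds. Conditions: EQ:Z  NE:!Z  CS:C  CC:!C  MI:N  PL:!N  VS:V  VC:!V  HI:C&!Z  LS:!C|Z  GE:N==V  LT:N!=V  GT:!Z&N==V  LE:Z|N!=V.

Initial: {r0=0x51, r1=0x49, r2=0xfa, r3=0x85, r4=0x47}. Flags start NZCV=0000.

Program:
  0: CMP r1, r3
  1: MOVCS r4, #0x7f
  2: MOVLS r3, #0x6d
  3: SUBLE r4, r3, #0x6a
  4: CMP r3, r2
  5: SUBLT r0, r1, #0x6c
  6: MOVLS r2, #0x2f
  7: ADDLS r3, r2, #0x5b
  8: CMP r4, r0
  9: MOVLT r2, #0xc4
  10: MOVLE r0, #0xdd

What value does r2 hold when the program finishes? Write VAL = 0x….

VAL = 0xc4

[0] flags=1001 → (cmp)
[1] flags=1001 CS?F → skip
[2] flags=1001 LS?T → r3=0x6d
[3] flags=1001 LE?F → skip
[4] flags=0000 → (cmp)
[5] flags=0000 LT?F → skip
[6] flags=0000 LS?T → r2=0x2f
[7] flags=0000 LS?T → r3=0x8a
[8] flags=1000 → (cmp)
[9] flags=1000 LT?T → r2=0xc4
[10] flags=1000 LE?T → r0=0xdd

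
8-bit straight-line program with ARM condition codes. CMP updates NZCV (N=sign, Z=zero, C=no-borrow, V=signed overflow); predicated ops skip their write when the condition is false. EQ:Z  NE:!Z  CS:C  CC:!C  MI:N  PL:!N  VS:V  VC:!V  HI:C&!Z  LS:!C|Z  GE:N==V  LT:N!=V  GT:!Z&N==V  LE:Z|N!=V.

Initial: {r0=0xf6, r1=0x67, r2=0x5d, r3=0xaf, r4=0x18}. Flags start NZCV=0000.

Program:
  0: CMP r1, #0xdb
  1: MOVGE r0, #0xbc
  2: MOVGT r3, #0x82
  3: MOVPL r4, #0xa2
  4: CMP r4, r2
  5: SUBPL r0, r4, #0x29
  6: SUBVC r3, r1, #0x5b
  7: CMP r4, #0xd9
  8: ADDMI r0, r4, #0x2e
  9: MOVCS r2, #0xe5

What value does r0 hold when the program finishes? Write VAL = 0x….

[0] flags=1001 → (cmp)
[1] flags=1001 GE?T → r0=0xbc
[2] flags=1001 GT?T → r3=0x82
[3] flags=1001 PL?F → skip
[4] flags=1000 → (cmp)
[5] flags=1000 PL?F → skip
[6] flags=1000 VC?T → r3=0x0c
[7] flags=0000 → (cmp)
[8] flags=0000 MI?F → skip
[9] flags=0000 CS?F → skip

VAL = 0xbc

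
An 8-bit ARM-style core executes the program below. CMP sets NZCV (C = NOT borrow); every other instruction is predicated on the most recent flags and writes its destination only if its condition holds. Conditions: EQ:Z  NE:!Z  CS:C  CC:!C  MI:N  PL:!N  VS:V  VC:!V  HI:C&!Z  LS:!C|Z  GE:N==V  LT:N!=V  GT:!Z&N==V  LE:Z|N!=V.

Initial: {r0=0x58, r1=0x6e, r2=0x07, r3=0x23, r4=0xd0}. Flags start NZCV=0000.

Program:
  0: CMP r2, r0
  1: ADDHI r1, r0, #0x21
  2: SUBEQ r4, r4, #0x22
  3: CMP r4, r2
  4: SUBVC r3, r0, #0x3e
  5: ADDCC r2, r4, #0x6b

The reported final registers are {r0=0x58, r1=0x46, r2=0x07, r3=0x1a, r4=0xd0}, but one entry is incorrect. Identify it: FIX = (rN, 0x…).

FIX = (r1, 0x6e)

0: ✓ CMP  NZCV=1000
1: · ADDHI
2: · SUBEQ
3: ✓ CMP  NZCV=1010
4: ✓ SUBVC  r3←0x1a
5: · ADDCC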